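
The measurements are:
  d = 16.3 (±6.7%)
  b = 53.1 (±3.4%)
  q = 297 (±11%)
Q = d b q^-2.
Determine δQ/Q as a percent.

23.2%

Relative error in a monomial: (δQ/Q)² = Σ (nᵢ · δxᵢ/xᵢ)².
  (1·δd/d)² = (1×0.0670)² = 0.00449;  (1·δb/b)² = (1×0.0340)² = 0.00116;  (-2·δq/q)² = (-2×0.110)² = 0.0484
δQ/Q = √(0.0540) = 0.232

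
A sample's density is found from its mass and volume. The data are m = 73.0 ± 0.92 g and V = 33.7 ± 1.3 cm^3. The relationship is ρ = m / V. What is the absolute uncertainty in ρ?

0.0879 g/cm^3

Relative error in a monomial: (δρ/ρ)² = Σ (nᵢ · δxᵢ/xᵢ)².
  (1·δm/m)² = (1×0.0126)² = 0.000159;  (-1·δV/V)² = (-1×0.0386)² = 0.00149
δρ/ρ = √(0.00165) = 0.0406
ρ = 2.17 g/cm^3, so δρ = 0.0406 × 2.17 = 0.0879 g/cm^3.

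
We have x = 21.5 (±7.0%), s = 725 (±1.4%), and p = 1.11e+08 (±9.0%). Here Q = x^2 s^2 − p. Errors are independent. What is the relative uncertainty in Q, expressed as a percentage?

27.4%

Let w = x^2·s^2 = 2.43e+08. δw/w = √((2·δx/x)² + (2·δs/s)²) = √(0.0196 + 0.000784) = 0.143, so δw = 3.47e+07.
Q = w − p: δQ = √(δw² + δp²) = √(1.2e+15 + 9.98e+13) = 3.61e+07
Q = 1.32e+08, so δQ/Q = 3.61e+07/1.32e+08 = 0.274.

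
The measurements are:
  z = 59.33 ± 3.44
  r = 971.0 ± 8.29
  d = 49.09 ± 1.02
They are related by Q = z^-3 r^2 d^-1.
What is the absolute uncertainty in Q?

Q is a product of powers, so relative uncertainties combine in quadrature:
  (-3·δz/z)² = (-3×0.0580)² = 0.0303;  (2·δr/r)² = (2×0.00854)² = 0.000292;  (-1·δd/d)² = (-1×0.0208)² = 0.000432
δQ/Q = √(0.0310) = 0.176
Q = 0.09196, so δQ = 0.176 × 0.09196 = 0.0162.

0.0162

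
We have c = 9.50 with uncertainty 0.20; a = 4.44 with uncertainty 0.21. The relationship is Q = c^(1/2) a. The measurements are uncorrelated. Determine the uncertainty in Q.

Since Q is a product/quotient, work with relative uncertainties:
  (½·δc/c)² = (0.5×0.0211)² = 0.000111;  (1·δa/a)² = (1×0.0473)² = 0.00224
δQ/Q = √(0.00235) = 0.0485
Q = 13.7, so δQ = 0.0485 × 13.7 = 0.663.

0.663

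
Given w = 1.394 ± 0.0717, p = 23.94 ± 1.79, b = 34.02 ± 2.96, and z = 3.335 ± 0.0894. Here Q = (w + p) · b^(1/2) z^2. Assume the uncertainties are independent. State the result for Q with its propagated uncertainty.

1643 ± 162

Let u = w + p = 25.33. δu = √(δw² + δp²) = √(0.00514 + 3.20) = 1.79, so δu/u = 0.0707.
Q is then a monomial in u, b, z:
δQ/Q = √((δu/u)² + (½·δb/b)² + (2·δz/z)²) = √(0.00500 + 0.00189 + 0.00287) = 0.0988
Q = 1643, so δQ = 0.0988 × 1643 = 162.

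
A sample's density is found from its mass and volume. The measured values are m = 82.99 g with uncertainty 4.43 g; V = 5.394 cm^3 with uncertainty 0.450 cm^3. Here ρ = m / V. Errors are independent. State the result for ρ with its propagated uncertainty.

15.39 ± 1.52 g/cm^3

Each factor contributes (exponent × relative error)² to (δρ/ρ)²:
  (1·δm/m)² = (1×0.0534)² = 0.00285;  (-1·δV/V)² = (-1×0.0834)² = 0.00696
δρ/ρ = √(0.00981) = 0.0990
ρ = 15.39 g/cm^3, so δρ = 0.0990 × 15.39 = 1.52 g/cm^3.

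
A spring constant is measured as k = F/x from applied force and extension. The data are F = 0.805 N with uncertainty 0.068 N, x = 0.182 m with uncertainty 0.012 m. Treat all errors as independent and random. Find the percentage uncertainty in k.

10.7%

Relative error in a monomial: (δk/k)² = Σ (nᵢ · δxᵢ/xᵢ)².
  (1·δF/F)² = (1×0.0845)² = 0.00714;  (-1·δx/x)² = (-1×0.0659)² = 0.00435
δk/k = √(0.0115) = 0.107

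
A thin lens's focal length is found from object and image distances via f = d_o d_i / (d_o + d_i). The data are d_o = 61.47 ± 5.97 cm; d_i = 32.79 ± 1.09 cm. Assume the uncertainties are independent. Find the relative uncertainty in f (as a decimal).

∂f/∂d_o = (d_i/(d_o+d_i))² = 0.121;  ∂f/∂d_i = (d_o/(d_o+d_i))² = 0.425
δf = √((∂f/∂d_o · δd_o)² + (∂f/∂d_i · δd_i)²) = √(0.522 + 0.215) = 0.858 cm
f = 21.38 cm, so δf/f = 0.858/21.38 = 0.0401.

0.0401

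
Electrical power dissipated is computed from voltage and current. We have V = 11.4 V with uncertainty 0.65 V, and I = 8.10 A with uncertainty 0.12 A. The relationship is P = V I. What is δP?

5.44 W

Products/powers → add relative errors in quadrature, weighted by exponent:
  (1·δV/V)² = (1×0.0570)² = 0.00325;  (1·δI/I)² = (1×0.0148)² = 0.000219
δP/P = √(0.00347) = 0.0589
P = 92.3 W, so δP = 0.0589 × 92.3 = 5.44 W.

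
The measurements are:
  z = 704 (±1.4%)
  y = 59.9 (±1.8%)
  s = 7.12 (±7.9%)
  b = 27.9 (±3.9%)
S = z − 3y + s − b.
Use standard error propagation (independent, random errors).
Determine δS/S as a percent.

2.07%

Each term contributes (cᵢ δxᵢ)² to (δS)²:
  (δz)² = 97.1;  (3·δy)² = 10.5;  (δs)² = 0.316;  (δb)² = 1.18
δS = √(109) = 10.4
S = 504, so δS/S = 10.4/504 = 0.0207.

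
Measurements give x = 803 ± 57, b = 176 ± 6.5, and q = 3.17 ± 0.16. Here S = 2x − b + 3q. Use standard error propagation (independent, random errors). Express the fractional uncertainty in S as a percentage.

For a sum/difference, combine absolute errors in quadrature:
  (2·δx)² = 13000;  (δb)² = 42.2;  (3·δq)² = 0.230
δS = √(13000) = 114
S = 1440, so δS/S = 114/1440 = 0.0793.

7.93%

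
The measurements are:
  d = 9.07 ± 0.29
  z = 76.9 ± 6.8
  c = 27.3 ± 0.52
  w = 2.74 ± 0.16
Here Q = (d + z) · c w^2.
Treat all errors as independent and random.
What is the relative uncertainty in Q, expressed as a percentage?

Let u = d + z = 86.0. δu = √(δd² + δz²) = √(0.0841 + 46.2) = 6.81, so δu/u = 0.0792.
Q is then a monomial in u, c, w:
δQ/Q = √((δu/u)² + (1·δc/c)² + (2·δw/w)²) = √(0.00627 + 0.000363 + 0.0136) = 0.142

14.2%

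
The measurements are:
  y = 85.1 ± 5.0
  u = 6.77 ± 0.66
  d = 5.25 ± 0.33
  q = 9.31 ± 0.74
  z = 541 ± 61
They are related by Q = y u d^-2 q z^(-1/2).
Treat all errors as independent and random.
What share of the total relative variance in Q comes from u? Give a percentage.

24.8%

(δQ/Q)² = (1·δy/y)² + (1·δu/u)² + (-2·δd/d)² + (1·δq/q)² + (−½·δz/z)²
  y term: (1×0.0588)² = 0.00345
  u term: (1×0.0975)² = 0.00950
  d term: (-2×0.0629)² = 0.0158
  q term: (1×0.0795)² = 0.00632
  z term: (-0.5×0.113)² = 0.00318
Total = 0.0383. Share from u = 0.00950/0.0383 = 0.248.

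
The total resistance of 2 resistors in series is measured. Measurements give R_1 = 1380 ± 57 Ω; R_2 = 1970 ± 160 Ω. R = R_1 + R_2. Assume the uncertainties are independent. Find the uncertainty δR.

Each term contributes (cᵢ δxᵢ)² to (δR)²:
  (δR_1)² = 3250;  (δR_2)² = 25600
δR = √(28800) = 170 Ω

170 Ω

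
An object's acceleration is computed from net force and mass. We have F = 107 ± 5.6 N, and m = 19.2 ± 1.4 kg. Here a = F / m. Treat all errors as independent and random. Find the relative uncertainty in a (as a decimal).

0.0898

For a monomial a ∝ F, m^-1, fractional errors add in quadrature:
  (1·δF/F)² = (1×0.0523)² = 0.00274;  (-1·δm/m)² = (-1×0.0729)² = 0.00532
δa/a = √(0.00806) = 0.0898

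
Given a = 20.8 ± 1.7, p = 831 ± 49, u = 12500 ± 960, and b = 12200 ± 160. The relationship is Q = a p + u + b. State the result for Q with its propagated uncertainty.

Let w = a·p = 17300. δw/w = √((1·δa/a)² + (1·δp/p)²) = √(0.00668 + 0.00348) = 0.101, so δw = 1740.
Q = w + u + b: δQ = √(δw² + δu² + δb²) = √(3.03e+06 + 9.22e+05 + 25600) = 2000
Q = 42000.

42000 ± 2000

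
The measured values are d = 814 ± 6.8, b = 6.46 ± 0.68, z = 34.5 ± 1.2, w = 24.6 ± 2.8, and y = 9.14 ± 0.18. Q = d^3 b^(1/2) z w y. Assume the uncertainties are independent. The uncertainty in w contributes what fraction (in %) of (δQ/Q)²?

(δQ/Q)² = (3·δd/d)² + (½·δb/b)² + (1·δz/z)² + (1·δw/w)² + (1·δy/y)²
  d term: (3×0.00835)² = 0.000628
  b term: (0.5×0.105)² = 0.00277
  z term: (1×0.0348)² = 0.00121
  w term: (1×0.114)² = 0.0130
  y term: (1×0.0197)² = 0.000388
Total = 0.0180. Share from w = 0.0130/0.0180 = 0.722.

72.2%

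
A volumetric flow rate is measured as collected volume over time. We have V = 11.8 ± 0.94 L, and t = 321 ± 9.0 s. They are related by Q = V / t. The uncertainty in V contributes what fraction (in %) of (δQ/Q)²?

89.0%

(δQ/Q)² = (1·δV/V)² + (-1·δt/t)²
  V term: (1×0.0797)² = 0.00635
  t term: (-1×0.0280)² = 0.000786
Total = 0.00713. Share from V = 0.00635/0.00713 = 0.890.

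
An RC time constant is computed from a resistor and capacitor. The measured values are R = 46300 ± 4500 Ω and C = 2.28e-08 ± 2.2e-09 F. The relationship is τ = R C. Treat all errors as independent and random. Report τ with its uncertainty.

Products/powers → add relative errors in quadrature, weighted by exponent:
  (1·δR/R)² = (1×0.0972)² = 0.00945;  (1·δC/C)² = (1×0.0965)² = 0.00931
δτ/τ = √(0.0188) = 0.137
τ = 0.00106 s, so δτ = 0.137 × 0.00106 = 0.000145 s.

0.00106 ± 0.000145 s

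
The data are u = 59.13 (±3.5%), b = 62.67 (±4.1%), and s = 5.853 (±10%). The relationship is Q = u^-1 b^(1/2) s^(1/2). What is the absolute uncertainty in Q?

0.0209

Each factor contributes (exponent × relative error)² to (δQ/Q)²:
  (-1·δu/u)² = (-1×0.0350)² = 0.00123;  (½·δb/b)² = (0.5×0.0410)² = 0.000420;  (½·δs/s)² = (0.5×0.100)² = 0.00250
δQ/Q = √(0.00415) = 0.0644
Q = 0.3239, so δQ = 0.0644 × 0.3239 = 0.0209.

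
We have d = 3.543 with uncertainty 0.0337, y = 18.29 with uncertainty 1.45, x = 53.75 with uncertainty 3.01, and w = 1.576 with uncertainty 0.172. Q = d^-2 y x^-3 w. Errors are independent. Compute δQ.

Q is a product of powers, so relative uncertainties combine in quadrature:
  (-2·δd/d)² = (-2×0.00951)² = 0.000362;  (1·δy/y)² = (1×0.0793)² = 0.00629;  (-3·δx/x)² = (-3×0.0560)² = 0.0282;  (1·δw/w)² = (1×0.109)² = 0.0119
δQ/Q = √(0.0468) = 0.216
Q = 1.479e-05, so δQ = 0.216 × 1.479e-05 = 3.2e-06.

3.2e-06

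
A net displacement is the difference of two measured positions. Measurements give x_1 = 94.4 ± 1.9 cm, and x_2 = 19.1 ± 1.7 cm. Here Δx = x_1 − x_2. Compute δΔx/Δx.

For a sum/difference, combine absolute errors in quadrature:
  (δx_1)² = 3.61;  (δx_2)² = 2.89
δΔx = √(6.50) = 2.55 cm
Δx = 75.3 cm, so δΔx/Δx = 2.55/75.3 = 0.0339.

0.0339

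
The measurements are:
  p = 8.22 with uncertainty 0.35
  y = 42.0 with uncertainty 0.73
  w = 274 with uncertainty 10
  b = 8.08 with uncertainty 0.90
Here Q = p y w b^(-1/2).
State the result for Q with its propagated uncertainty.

For a monomial Q ∝ p, y, w, b^(-1/2), fractional errors add in quadrature:
  (1·δp/p)² = (1×0.0426)² = 0.00181;  (1·δy/y)² = (1×0.0174)² = 0.000302;  (1·δw/w)² = (1×0.0365)² = 0.00133;  (−½·δb/b)² = (-0.5×0.111)² = 0.00310
δQ/Q = √(0.00655) = 0.0809
Q = 33300, so δQ = 0.0809 × 33300 = 2690.

33300 ± 2690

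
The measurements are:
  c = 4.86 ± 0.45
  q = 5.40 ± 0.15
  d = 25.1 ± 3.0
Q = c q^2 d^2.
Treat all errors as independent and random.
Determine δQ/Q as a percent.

26.2%

Q is a product of powers, so relative uncertainties combine in quadrature:
  (1·δc/c)² = (1×0.0926)² = 0.00857;  (2·δq/q)² = (2×0.0278)² = 0.00309;  (2·δd/d)² = (2×0.120)² = 0.0571
δQ/Q = √(0.0688) = 0.262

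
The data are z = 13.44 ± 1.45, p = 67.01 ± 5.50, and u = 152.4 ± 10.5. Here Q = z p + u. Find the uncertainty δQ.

Let w = z·p = 900.6. δw/w = √((1·δz/z)² + (1·δp/p)²) = √(0.0116 + 0.00674) = 0.136, so δw = 122.
Q = w + u: δQ = √(δw² + δu²) = √(14900 + 110) = 123

123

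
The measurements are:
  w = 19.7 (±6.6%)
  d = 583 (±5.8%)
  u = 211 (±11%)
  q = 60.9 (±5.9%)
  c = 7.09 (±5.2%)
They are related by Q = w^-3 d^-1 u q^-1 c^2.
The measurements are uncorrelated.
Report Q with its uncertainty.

Products/powers → add relative errors in quadrature, weighted by exponent:
  (-3·δw/w)² = (-3×0.0660)² = 0.0392;  (-1·δd/d)² = (-1×0.0580)² = 0.00336;  (1·δu/u)² = (1×0.110)² = 0.0121;  (-1·δq/q)² = (-1×0.0590)² = 0.00348;  (2·δc/c)² = (2×0.0520)² = 0.0108
δQ/Q = √(0.0690) = 0.263
Q = 3.91e-05, so δQ = 0.263 × 3.91e-05 = 1.03e-05.

(3.91 ± 1.03) × 10^-5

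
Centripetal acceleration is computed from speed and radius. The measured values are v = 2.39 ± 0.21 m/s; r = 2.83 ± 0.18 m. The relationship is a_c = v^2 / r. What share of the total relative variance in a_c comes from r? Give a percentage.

(δa_c/a_c)² = (2·δv/v)² + (-1·δr/r)²
  v term: (2×0.0879)² = 0.0309
  r term: (-1×0.0636)² = 0.00405
Total = 0.0349. Share from r = 0.00405/0.0349 = 0.116.

11.6%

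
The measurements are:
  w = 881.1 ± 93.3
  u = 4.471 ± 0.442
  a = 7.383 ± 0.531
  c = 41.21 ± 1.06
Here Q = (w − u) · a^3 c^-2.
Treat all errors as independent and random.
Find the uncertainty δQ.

51.1

Let h = w − u = 876.6. δh = √(δw² + δu²) = √(8700 + 0.195) = 93.3, so δh/h = 0.106.
Q is then a monomial in h, a, c:
δQ/Q = √((δh/h)² + (3·δa/a)² + (-2·δc/c)²) = √(0.0113 + 0.0466 + 0.00265) = 0.246
Q = 207.7, so δQ = 0.246 × 207.7 = 51.1.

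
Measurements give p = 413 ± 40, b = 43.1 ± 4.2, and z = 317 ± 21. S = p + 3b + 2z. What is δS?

Absolute uncertainties add in quadrature for a linear combination:
  (δp)² = 1600;  (3·δb)² = 159;  (2·δz)² = 1760
δS = √(3520) = 59.4

59.4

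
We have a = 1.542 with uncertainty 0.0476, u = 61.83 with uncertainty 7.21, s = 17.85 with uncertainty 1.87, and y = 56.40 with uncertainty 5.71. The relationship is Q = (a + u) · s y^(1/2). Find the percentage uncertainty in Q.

16.3%

Let w = a + u = 63.37. δw = √(δa² + δu²) = √(0.00227 + 52.0) = 7.21, so δw/w = 0.114.
Q is then a monomial in w, s, y:
δQ/Q = √((δw/w)² + (1·δs/s)² + (½·δy/y)²) = √(0.0129 + 0.0110 + 0.00256) = 0.163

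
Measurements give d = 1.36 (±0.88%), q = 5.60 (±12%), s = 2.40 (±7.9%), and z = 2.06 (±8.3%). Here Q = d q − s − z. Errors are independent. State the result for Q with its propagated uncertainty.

Let p = d·q = 7.62. δp/p = √((1·δd/d)² + (1·δq/q)²) = √(7.74e-05 + 0.0144) = 0.120, so δp = 0.916.
Q = p − s − z: δQ = √(δp² + δs² + δz²) = √(0.840 + 0.0359 + 0.0292) = 0.951
Q = 3.16.

3.16 ± 0.951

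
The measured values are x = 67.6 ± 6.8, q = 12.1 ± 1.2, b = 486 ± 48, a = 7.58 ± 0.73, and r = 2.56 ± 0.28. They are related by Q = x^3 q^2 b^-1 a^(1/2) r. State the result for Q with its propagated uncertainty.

(6.56 ± 2.58) × 10^5

Products/powers → add relative errors in quadrature, weighted by exponent:
  (3·δx/x)² = (3×0.101)² = 0.0911;  (2·δq/q)² = (2×0.0992)² = 0.0393;  (-1·δb/b)² = (-1×0.0988)² = 0.00975;  (½·δa/a)² = (0.5×0.0963)² = 0.00232;  (1·δr/r)² = (1×0.109)² = 0.0120
δQ/Q = √(0.154) = 0.393
Q = 6.56e+05, so δQ = 0.393 × 6.56e+05 = 2.58e+05.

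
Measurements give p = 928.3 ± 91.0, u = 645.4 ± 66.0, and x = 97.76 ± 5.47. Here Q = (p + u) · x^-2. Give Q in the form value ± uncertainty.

Let w = p + u = 1574. δw = √(δp² + δu²) = √(8280 + 4360) = 112, so δw/w = 0.0714.
Q is then a monomial in w, x:
δQ/Q = √((δw/w)² + (-2·δx/x)²) = √(0.00510 + 0.0125) = 0.133
Q = 0.1647, so δQ = 0.133 × 0.1647 = 0.0219.

0.1647 ± 0.0219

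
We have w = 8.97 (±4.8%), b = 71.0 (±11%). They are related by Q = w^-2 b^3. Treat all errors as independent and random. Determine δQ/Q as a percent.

Each factor contributes (exponent × relative error)² to (δQ/Q)²:
  (-2·δw/w)² = (-2×0.0480)² = 0.00922;  (3·δb/b)² = (3×0.110)² = 0.109
δQ/Q = √(0.118) = 0.344

34.4%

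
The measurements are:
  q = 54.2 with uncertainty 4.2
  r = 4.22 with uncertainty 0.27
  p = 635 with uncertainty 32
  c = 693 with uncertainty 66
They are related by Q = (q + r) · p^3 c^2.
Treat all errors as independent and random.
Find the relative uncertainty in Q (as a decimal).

Let u = q + r = 58.4. δu = √(δq² + δr²) = √(17.6 + 0.0729) = 4.21, so δu/u = 0.0720.
Q is then a monomial in u, p, c:
δQ/Q = √((δu/u)² + (3·δp/p)² + (2·δc/c)²) = √(0.00519 + 0.0229 + 0.0363) = 0.254

0.254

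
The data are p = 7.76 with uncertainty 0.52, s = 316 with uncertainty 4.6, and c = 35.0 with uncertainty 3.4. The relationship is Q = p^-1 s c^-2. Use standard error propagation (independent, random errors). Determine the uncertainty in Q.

0.00685

Relative error in a monomial: (δQ/Q)² = Σ (nᵢ · δxᵢ/xᵢ)².
  (-1·δp/p)² = (-1×0.0670)² = 0.00449;  (1·δs/s)² = (1×0.0146)² = 0.000212;  (-2·δc/c)² = (-2×0.0971)² = 0.0377
δQ/Q = √(0.0424) = 0.206
Q = 0.0332, so δQ = 0.206 × 0.0332 = 0.00685.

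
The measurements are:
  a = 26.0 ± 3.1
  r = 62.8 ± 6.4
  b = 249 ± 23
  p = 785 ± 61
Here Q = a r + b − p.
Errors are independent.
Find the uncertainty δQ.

Let w = a·r = 1630. δw/w = √((1·δa/a)² + (1·δr/r)²) = √(0.0142 + 0.0104) = 0.157, so δw = 256.
Q = w + b − p: δQ = √(δw² + δb² + δp²) = √(65600 + 529 + 3720) = 264

264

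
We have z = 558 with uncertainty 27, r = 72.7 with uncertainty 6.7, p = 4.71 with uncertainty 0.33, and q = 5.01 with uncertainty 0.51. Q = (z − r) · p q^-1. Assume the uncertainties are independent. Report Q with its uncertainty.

Let u = z − r = 485. δu = √(δz² + δr²) = √(729 + 44.9) = 27.8, so δu/u = 0.0573.
Q is then a monomial in u, p, q:
δQ/Q = √((δu/u)² + (1·δp/p)² + (-1·δq/q)²) = √(0.00329 + 0.00491 + 0.0104) = 0.136
Q = 456, so δQ = 0.136 × 456 = 62.2.

456 ± 62.2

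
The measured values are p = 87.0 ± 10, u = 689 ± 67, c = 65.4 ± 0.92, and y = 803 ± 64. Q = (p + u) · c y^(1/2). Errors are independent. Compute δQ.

1.39e+05

Let w = p + u = 776. δw = √(δp² + δu²) = √(100 + 4490) = 67.7, so δw/w = 0.0873.
Q is then a monomial in w, c, y:
δQ/Q = √((δw/w)² + (1·δc/c)² + (½·δy/y)²) = √(0.00762 + 0.000198 + 0.00159) = 0.0970
Q = 1.44e+06, so δQ = 0.0970 × 1.44e+06 = 1.39e+05.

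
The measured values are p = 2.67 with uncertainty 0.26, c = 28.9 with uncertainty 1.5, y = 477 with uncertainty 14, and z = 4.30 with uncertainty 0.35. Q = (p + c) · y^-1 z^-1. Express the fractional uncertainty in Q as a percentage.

9.91%

Let u = p + c = 31.6. δu = √(δp² + δc²) = √(0.0676 + 2.25) = 1.52, so δu/u = 0.0482.
Q is then a monomial in u, y, z:
δQ/Q = √((δu/u)² + (-1·δy/y)² + (-1·δz/z)²) = √(0.00233 + 0.000861 + 0.00663) = 0.0991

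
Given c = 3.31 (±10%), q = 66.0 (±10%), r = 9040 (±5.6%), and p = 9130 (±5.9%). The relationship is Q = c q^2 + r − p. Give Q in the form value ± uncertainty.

14300 ± 3310

Let w = c·q^2 = 14400. δw/w = √((1·δc/c)² + (2·δq/q)²) = √(0.0100 + 0.0400) = 0.224, so δw = 3220.
Q = w + r − p: δQ = √(δw² + δr² + δp²) = √(1.04e+07 + 2.56e+05 + 2.9e+05) = 3310
Q = 14300.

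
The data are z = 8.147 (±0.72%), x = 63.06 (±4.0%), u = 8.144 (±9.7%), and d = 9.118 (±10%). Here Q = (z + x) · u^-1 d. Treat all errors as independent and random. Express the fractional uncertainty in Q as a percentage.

14.4%

Let w = z + x = 71.21. δw = √(δz² + δx²) = √(0.00344 + 6.36) = 2.52, so δw/w = 0.0354.
Q is then a monomial in w, u, d:
δQ/Q = √((δw/w)² + (-1·δu/u)² + (1·δd/d)²) = √(0.00126 + 0.00941 + 0.0100) = 0.144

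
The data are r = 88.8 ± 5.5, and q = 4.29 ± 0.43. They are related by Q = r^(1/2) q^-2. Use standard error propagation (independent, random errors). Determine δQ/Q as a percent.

20.3%

Products/powers → add relative errors in quadrature, weighted by exponent:
  (½·δr/r)² = (0.5×0.0619)² = 0.000959;  (-2·δq/q)² = (-2×0.100)² = 0.0402
δQ/Q = √(0.0411) = 0.203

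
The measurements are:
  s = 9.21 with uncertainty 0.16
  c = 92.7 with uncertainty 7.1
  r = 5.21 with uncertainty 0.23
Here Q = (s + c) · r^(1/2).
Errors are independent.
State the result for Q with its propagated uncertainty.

Let u = s + c = 102. δu = √(δs² + δc²) = √(0.0256 + 50.4) = 7.10, so δu/u = 0.0697.
Q is then a monomial in u, r:
δQ/Q = √((δu/u)² + (½·δr/r)²) = √(0.00486 + 0.000487) = 0.0731
Q = 233, so δQ = 0.0731 × 233 = 17.0.

233 ± 17.0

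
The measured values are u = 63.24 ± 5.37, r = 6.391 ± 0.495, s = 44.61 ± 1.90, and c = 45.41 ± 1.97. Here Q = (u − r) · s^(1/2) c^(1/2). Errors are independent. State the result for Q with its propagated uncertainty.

2559 ± 255

Let w = u − r = 56.85. δw = √(δu² + δr²) = √(28.8 + 0.245) = 5.39, so δw/w = 0.0949.
Q is then a monomial in w, s, c:
δQ/Q = √((δw/w)² + (½·δs/s)² + (½·δc/c)²) = √(0.00900 + 0.000454 + 0.000471) = 0.0996
Q = 2559, so δQ = 0.0996 × 2559 = 255.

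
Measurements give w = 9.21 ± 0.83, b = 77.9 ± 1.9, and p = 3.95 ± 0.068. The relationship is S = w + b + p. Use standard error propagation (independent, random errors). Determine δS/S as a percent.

For a sum/difference, combine absolute errors in quadrature:
  (δw)² = 0.689;  (δb)² = 3.61;  (δp)² = 0.00462
δS = √(4.30) = 2.07
S = 91.1, so δS/S = 2.07/91.1 = 0.0228.

2.28%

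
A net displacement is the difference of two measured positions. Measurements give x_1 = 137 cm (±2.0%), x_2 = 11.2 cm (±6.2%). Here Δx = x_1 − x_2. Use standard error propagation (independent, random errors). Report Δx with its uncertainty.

126 ± 2.83 cm

Δx is a linear combination, so absolute uncertainties add in quadrature:
  (δx_1)² = 7.51;  (δx_2)² = 0.482
δΔx = √(7.99) = 2.83 cm
Δx = 126 cm.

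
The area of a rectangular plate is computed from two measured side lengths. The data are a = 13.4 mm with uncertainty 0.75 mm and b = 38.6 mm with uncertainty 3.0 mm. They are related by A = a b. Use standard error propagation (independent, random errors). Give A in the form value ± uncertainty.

517 ± 49.5 mm^2

Relative error in a monomial: (δA/A)² = Σ (nᵢ · δxᵢ/xᵢ)².
  (1·δa/a)² = (1×0.0560)² = 0.00313;  (1·δb/b)² = (1×0.0777)² = 0.00604
δA/A = √(0.00917) = 0.0958
A = 517 mm^2, so δA = 0.0958 × 517 = 49.5 mm^2.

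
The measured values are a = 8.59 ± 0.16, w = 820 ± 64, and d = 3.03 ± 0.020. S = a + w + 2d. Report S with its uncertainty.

Each term contributes (cᵢ δxᵢ)² to (δS)²:
  (δa)² = 0.0256;  (δw)² = 4100;  (2·δd)² = 0.00160
δS = √(4100) = 64.0
S = 835.

835 ± 64.0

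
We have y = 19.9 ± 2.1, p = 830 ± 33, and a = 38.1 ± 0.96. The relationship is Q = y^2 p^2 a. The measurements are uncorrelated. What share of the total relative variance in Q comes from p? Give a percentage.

12.3%

(δQ/Q)² = (2·δy/y)² + (2·δp/p)² + (1·δa/a)²
  y term: (2×0.106)² = 0.0445
  p term: (2×0.0398)² = 0.00632
  a term: (1×0.0252)² = 0.000635
Total = 0.0515. Share from p = 0.00632/0.0515 = 0.123.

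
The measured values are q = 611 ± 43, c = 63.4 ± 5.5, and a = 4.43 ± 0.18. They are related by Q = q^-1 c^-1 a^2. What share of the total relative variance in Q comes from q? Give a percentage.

(δQ/Q)² = (-1·δq/q)² + (-1·δc/c)² + (2·δa/a)²
  q term: (-1×0.0704)² = 0.00495
  c term: (-1×0.0868)² = 0.00753
  a term: (2×0.0406)² = 0.00660
Total = 0.0191. Share from q = 0.00495/0.0191 = 0.260.

26.0%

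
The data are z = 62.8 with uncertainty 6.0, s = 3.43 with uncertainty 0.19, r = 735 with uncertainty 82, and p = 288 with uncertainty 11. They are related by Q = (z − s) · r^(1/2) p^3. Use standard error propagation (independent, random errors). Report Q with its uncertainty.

Let u = z − s = 59.4. δu = √(δz² + δs²) = √(36.0 + 0.0361) = 6.00, so δu/u = 0.101.
Q is then a monomial in u, r, p:
δQ/Q = √((δu/u)² + (½·δr/r)² + (3·δp/p)²) = √(0.0102 + 0.00311 + 0.0131) = 0.163
Q = 3.84e+10, so δQ = 0.163 × 3.84e+10 = 6.25e+09.

(3.84 ± 0.625) × 10^10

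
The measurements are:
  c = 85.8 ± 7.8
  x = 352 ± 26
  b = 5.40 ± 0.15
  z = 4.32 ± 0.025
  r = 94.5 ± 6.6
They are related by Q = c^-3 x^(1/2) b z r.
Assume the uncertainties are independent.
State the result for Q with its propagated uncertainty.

Relative error in a monomial: (δQ/Q)² = Σ (nᵢ · δxᵢ/xᵢ)².
  (-3·δc/c)² = (-3×0.0909)² = 0.0744;  (½·δx/x)² = (0.5×0.0739)² = 0.00136;  (1·δb/b)² = (1×0.0278)² = 0.000772;  (1·δz/z)² = (1×0.00579)² = 3.35e-05;  (1·δr/r)² = (1×0.0698)² = 0.00488
δQ/Q = √(0.0814) = 0.285
Q = 0.0655, so δQ = 0.285 × 0.0655 = 0.0187.

0.0655 ± 0.0187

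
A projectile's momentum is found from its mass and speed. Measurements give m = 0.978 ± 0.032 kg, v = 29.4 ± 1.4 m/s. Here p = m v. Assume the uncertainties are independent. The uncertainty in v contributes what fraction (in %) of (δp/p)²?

67.9%

(δp/p)² = (1·δm/m)² + (1·δv/v)²
  m term: (1×0.0327)² = 0.00107
  v term: (1×0.0476)² = 0.00227
Total = 0.00334. Share from v = 0.00227/0.00334 = 0.679.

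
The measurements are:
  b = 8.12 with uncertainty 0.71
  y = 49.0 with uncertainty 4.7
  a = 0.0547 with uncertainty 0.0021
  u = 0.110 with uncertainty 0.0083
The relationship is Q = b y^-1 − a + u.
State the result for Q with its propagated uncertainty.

0.221 ± 0.0231

Let p = b·y^-1 = 0.166. δp/p = √((1·δb/b)² + (-1·δy/y)²) = √(0.00765 + 0.00920) = 0.130, so δp = 0.0215.
Q = p − a + u: δQ = √(δp² + δa² + δu²) = √(0.000463 + 4.41e-06 + 6.89e-05) = 0.0231
Q = 0.221.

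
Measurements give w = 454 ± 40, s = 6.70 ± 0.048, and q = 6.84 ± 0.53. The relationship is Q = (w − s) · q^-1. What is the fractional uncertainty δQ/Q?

Let u = w − s = 447. δu = √(δw² + δs²) = √(1600 + 0.00230) = 40.0, so δu/u = 0.0894.
Q is then a monomial in u, q:
δQ/Q = √((δu/u)² + (-1·δq/q)²) = √(0.00800 + 0.00600) = 0.118

0.118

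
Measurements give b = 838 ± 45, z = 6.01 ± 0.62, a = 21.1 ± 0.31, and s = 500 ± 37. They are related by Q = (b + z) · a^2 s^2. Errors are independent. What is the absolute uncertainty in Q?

1.5e+10

Let u = b + z = 844. δu = √(δb² + δz²) = √(2020 + 0.384) = 45.0, so δu/u = 0.0533.
Q is then a monomial in u, a, s:
δQ/Q = √((δu/u)² + (2·δa/a)² + (2·δs/s)²) = √(0.00284 + 0.000863 + 0.0219) = 0.160
Q = 9.39e+10, so δQ = 0.160 × 9.39e+10 = 1.5e+10.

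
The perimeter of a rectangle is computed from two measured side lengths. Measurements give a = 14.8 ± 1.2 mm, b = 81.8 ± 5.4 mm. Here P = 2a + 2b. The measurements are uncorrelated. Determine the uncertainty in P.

11.1 mm

P is a linear combination, so absolute uncertainties add in quadrature:
  (2·δa)² = 5.76;  (2·δb)² = 117
δP = √(122) = 11.1 mm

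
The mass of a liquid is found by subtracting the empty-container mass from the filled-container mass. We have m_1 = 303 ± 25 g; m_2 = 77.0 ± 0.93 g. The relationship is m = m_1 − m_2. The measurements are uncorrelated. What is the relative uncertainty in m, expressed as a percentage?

m is a linear combination, so absolute uncertainties add in quadrature:
  (δm_1)² = 625;  (δm_2)² = 0.865
δm = √(626) = 25.0 g
m = 226 g, so δm/m = 25.0/226 = 0.111.

11.1%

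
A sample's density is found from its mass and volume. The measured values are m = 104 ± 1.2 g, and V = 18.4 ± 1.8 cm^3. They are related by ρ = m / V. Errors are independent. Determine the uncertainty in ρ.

For a monomial ρ ∝ m, V^-1, fractional errors add in quadrature:
  (1·δm/m)² = (1×0.0115)² = 0.000133;  (-1·δV/V)² = (-1×0.0978)² = 0.00957
δρ/ρ = √(0.00970) = 0.0985
ρ = 5.65 g/cm^3, so δρ = 0.0985 × 5.65 = 0.557 g/cm^3.

0.557 g/cm^3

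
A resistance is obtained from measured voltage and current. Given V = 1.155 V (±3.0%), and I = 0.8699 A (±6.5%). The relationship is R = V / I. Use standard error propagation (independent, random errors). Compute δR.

Since R is a product/quotient, work with relative uncertainties:
  (1·δV/V)² = (1×0.0300)² = 0.000900;  (-1·δI/I)² = (-1×0.0650)² = 0.00423
δR/R = √(0.00513) = 0.0716
R = 1.328 Ω, so δR = 0.0716 × 1.328 = 0.0951 Ω.

0.0951 Ω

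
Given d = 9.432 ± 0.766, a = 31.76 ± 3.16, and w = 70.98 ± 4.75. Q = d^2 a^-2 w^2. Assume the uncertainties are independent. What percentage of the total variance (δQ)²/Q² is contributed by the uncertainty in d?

31.4%

(δQ/Q)² = (2·δd/d)² + (-2·δa/a)² + (2·δw/w)²
  d term: (2×0.0812)² = 0.0264
  a term: (-2×0.0995)² = 0.0396
  w term: (2×0.0669)² = 0.0179
Total = 0.0839. Share from d = 0.0264/0.0839 = 0.314.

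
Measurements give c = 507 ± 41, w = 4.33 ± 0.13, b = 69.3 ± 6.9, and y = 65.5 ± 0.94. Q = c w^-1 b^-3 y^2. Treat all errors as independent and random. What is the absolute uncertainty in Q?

For a monomial Q ∝ c, w^-1, b^-3, y^2, fractional errors add in quadrature:
  (1·δc/c)² = (1×0.0809)² = 0.00654;  (-1·δw/w)² = (-1×0.0300)² = 0.000901;  (-3·δb/b)² = (-3×0.0996)² = 0.0892;  (2·δy/y)² = (2×0.0144)² = 0.000824
δQ/Q = √(0.0975) = 0.312
Q = 1.51, so δQ = 0.312 × 1.51 = 0.471.

0.471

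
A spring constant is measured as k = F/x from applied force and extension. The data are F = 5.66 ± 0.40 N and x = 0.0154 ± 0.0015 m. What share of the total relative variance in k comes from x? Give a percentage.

(δk/k)² = (1·δF/F)² + (-1·δx/x)²
  F term: (1×0.0707)² = 0.00499
  x term: (-1×0.0974)² = 0.00949
Total = 0.0145. Share from x = 0.00949/0.0145 = 0.655.

65.5%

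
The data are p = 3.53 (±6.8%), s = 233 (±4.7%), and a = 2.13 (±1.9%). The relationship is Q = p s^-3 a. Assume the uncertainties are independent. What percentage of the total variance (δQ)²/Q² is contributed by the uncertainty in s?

(δQ/Q)² = (1·δp/p)² + (-3·δs/s)² + (1·δa/a)²
  p term: (1×0.0680)² = 0.00462
  s term: (-3×0.0470)² = 0.0199
  a term: (1×0.0190)² = 0.000361
Total = 0.0249. Share from s = 0.0199/0.0249 = 0.800.

80.0%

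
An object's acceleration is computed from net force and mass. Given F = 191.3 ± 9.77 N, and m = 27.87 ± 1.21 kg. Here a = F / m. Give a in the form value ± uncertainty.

6.864 ± 0.460 m/s^2

Since a is a product/quotient, work with relative uncertainties:
  (1·δF/F)² = (1×0.0511)² = 0.00261;  (-1·δm/m)² = (-1×0.0434)² = 0.00188
δa/a = √(0.00449) = 0.0670
a = 6.864 m/s^2, so δa = 0.0670 × 6.864 = 0.460 m/s^2.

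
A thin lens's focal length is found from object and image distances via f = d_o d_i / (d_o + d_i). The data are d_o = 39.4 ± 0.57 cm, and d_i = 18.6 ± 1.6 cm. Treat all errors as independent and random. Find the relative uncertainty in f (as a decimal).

∂f/∂d_o = (d_i/(d_o+d_i))² = 0.103;  ∂f/∂d_i = (d_o/(d_o+d_i))² = 0.461
δf = √((∂f/∂d_o · δd_o)² + (∂f/∂d_i · δd_i)²) = √(0.00344 + 0.545) = 0.741 cm
f = 12.6 cm, so δf/f = 0.741/12.6 = 0.0586.

0.0586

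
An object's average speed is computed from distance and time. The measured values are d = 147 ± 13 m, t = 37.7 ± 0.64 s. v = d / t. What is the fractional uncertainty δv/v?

Each factor contributes (exponent × relative error)² to (δv/v)²:
  (1·δd/d)² = (1×0.0884)² = 0.00782;  (-1·δt/t)² = (-1×0.0170)² = 0.000288
δv/v = √(0.00811) = 0.0901

0.0901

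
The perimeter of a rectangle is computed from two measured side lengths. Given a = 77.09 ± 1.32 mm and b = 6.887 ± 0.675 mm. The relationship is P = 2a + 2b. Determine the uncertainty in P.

2.97 mm

P is a linear combination, so absolute uncertainties add in quadrature:
  (2·δa)² = 6.97;  (2·δb)² = 1.82
δP = √(8.79) = 2.97 mm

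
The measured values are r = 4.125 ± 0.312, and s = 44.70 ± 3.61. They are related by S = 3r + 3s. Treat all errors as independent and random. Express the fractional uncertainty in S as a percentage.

For a sum/difference, combine absolute errors in quadrature:
  (3·δr)² = 0.876;  (3·δs)² = 117
δS = √(118) = 10.9
S = 146.5, so δS/S = 10.9/146.5 = 0.0742.

7.42%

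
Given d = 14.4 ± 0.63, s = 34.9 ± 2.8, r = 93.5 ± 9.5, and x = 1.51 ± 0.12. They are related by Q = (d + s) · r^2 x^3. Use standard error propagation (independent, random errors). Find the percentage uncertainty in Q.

Let u = d + s = 49.3. δu = √(δd² + δs²) = √(0.397 + 7.84) = 2.87, so δu/u = 0.0582.
Q is then a monomial in u, r, x:
δQ/Q = √((δu/u)² + (2·δr/r)² + (3·δx/x)²) = √(0.00339 + 0.0413 + 0.0568) = 0.319

31.9%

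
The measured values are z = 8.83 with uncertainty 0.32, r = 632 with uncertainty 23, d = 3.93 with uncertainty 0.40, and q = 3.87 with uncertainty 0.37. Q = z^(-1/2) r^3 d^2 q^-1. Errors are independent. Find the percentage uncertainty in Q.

Q is a product of powers, so relative uncertainties combine in quadrature:
  (−½·δz/z)² = (-0.5×0.0362)² = 0.000328;  (3·δr/r)² = (3×0.0364)² = 0.0119;  (2·δd/d)² = (2×0.102)² = 0.0414;  (-1·δq/q)² = (-1×0.0956)² = 0.00914
δQ/Q = √(0.0628) = 0.251

25.1%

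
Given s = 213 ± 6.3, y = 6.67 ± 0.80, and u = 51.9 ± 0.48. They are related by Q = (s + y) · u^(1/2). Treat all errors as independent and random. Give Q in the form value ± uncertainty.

1580 ± 46.3

Let w = s + y = 220. δw = √(δs² + δy²) = √(39.7 + 0.640) = 6.35, so δw/w = 0.0289.
Q is then a monomial in w, u:
δQ/Q = √((δw/w)² + (½·δu/u)²) = √(0.000836 + 2.14e-05) = 0.0293
Q = 1580, so δQ = 0.0293 × 1580 = 46.3.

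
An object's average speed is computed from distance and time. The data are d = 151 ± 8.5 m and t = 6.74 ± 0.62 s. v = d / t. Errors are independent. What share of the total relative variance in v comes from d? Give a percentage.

27.2%

(δv/v)² = (1·δd/d)² + (-1·δt/t)²
  d term: (1×0.0563)² = 0.00317
  t term: (-1×0.0920)² = 0.00846
Total = 0.0116. Share from d = 0.00317/0.0116 = 0.272.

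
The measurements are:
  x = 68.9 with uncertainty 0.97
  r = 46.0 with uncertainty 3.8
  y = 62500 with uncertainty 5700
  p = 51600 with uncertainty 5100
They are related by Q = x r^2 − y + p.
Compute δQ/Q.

0.188

Let w = x·r^2 = 1.46e+05. δw/w = √((1·δx/x)² + (2·δr/r)²) = √(0.000198 + 0.0273) = 0.166, so δw = 24200.
Q = w − y + p: δQ = √(δw² + δy² + δp²) = √(5.84e+08 + 3.25e+07 + 2.6e+07) = 25400
Q = 1.35e+05, so δQ/Q = 25400/1.35e+05 = 0.188.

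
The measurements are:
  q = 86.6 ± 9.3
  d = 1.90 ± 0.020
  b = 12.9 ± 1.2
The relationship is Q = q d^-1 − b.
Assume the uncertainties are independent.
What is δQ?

5.06

Let p = q·d^-1 = 45.6. δp/p = √((1·δq/q)² + (-1·δd/d)²) = √(0.0115 + 0.000111) = 0.108, so δp = 4.92.
Q = p − b: δQ = √(δp² + δb²) = √(24.2 + 1.44) = 5.06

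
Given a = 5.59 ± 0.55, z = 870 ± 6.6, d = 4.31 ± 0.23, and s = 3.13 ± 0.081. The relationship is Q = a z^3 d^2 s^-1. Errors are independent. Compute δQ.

Each factor contributes (exponent × relative error)² to (δQ/Q)²:
  (1·δa/a)² = (1×0.0984)² = 0.00968;  (3·δz/z)² = (3×0.00759)² = 0.000518;  (2·δd/d)² = (2×0.0534)² = 0.0114;  (-1·δs/s)² = (-1×0.0259)² = 0.000670
δQ/Q = √(0.0223) = 0.149
Q = 2.18e+10, so δQ = 0.149 × 2.18e+10 = 3.26e+09.

3.26e+09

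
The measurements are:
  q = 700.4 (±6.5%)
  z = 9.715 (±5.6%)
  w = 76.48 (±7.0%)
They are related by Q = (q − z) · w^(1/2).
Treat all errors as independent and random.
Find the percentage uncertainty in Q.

7.46%

Let u = q − z = 690.7. δu = √(δq² + δz²) = √(2070 + 0.296) = 45.5, so δu/u = 0.0659.
Q is then a monomial in u, w:
δQ/Q = √((δu/u)² + (½·δw/w)²) = √(0.00435 + 0.00123) = 0.0746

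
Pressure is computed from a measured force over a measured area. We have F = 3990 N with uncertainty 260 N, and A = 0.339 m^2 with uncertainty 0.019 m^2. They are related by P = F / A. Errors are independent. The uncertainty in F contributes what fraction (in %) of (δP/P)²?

57.5%

(δP/P)² = (1·δF/F)² + (-1·δA/A)²
  F term: (1×0.0652)² = 0.00425
  A term: (-1×0.0560)² = 0.00314
Total = 0.00739. Share from F = 0.00425/0.00739 = 0.575.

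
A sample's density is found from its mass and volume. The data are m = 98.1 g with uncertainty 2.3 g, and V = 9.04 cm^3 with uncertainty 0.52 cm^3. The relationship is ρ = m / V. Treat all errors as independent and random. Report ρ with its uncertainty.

For a monomial ρ ∝ m, V^-1, fractional errors add in quadrature:
  (1·δm/m)² = (1×0.0234)² = 0.000550;  (-1·δV/V)² = (-1×0.0575)² = 0.00331
δρ/ρ = √(0.00386) = 0.0621
ρ = 10.9 g/cm^3, so δρ = 0.0621 × 10.9 = 0.674 g/cm^3.

10.9 ± 0.674 g/cm^3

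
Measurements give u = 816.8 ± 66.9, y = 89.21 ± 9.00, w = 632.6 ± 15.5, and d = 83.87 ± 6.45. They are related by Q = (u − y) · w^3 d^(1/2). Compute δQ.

2.1e+11

Let h = u − y = 727.6. δh = √(δu² + δy²) = √(4480 + 81.0) = 67.5, so δh/h = 0.0928.
Q is then a monomial in h, w, d:
δQ/Q = √((δh/h)² + (3·δw/w)² + (½·δd/d)²) = √(0.00861 + 0.00540 + 0.00148) = 0.124
Q = 1.687e+12, so δQ = 0.124 × 1.687e+12 = 2.1e+11.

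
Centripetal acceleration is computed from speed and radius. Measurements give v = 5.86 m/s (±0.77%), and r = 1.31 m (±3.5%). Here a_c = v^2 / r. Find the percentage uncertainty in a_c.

Each factor contributes (exponent × relative error)² to (δa_c/a_c)²:
  (2·δv/v)² = (2×0.00770)² = 0.000237;  (-1·δr/r)² = (-1×0.0350)² = 0.00123
δa_c/a_c = √(0.00146) = 0.0382

3.82%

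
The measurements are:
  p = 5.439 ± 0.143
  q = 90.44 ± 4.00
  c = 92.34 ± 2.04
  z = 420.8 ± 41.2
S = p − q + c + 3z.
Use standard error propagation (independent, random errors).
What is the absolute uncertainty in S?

Each term contributes (cᵢ δxᵢ)² to (δS)²:
  (δp)² = 0.0204;  (δq)² = 16.0;  (δc)² = 4.16;  (3·δz)² = 15300
δS = √(15300) = 124

124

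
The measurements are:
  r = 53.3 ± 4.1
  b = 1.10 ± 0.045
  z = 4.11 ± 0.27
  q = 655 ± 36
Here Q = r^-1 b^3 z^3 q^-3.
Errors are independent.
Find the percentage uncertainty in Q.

For a monomial Q ∝ r^-1, b^3, z^3, q^-3, fractional errors add in quadrature:
  (-1·δr/r)² = (-1×0.0769)² = 0.00592;  (3·δb/b)² = (3×0.0409)² = 0.0151;  (3·δz/z)² = (3×0.0657)² = 0.0388;  (-3·δq/q)² = (-3×0.0550)² = 0.0272
δQ/Q = √(0.0870) = 0.295

29.5%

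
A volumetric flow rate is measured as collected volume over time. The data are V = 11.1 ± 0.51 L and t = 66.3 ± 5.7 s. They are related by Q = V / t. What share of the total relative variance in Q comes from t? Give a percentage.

(δQ/Q)² = (1·δV/V)² + (-1·δt/t)²
  V term: (1×0.0459)² = 0.00211
  t term: (-1×0.0860)² = 0.00739
Total = 0.00950. Share from t = 0.00739/0.00950 = 0.778.

77.8%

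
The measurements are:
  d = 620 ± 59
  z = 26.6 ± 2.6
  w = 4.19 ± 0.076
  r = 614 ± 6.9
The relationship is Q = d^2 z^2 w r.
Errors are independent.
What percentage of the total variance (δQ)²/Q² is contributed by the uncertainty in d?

(δQ/Q)² = (2·δd/d)² + (2·δz/z)² + (1·δw/w)² + (1·δr/r)²
  d term: (2×0.0952)² = 0.0362
  z term: (2×0.0977)² = 0.0382
  w term: (1×0.0181)² = 0.000329
  r term: (1×0.0112)² = 0.000126
Total = 0.0749. Share from d = 0.0362/0.0749 = 0.484.

48.4%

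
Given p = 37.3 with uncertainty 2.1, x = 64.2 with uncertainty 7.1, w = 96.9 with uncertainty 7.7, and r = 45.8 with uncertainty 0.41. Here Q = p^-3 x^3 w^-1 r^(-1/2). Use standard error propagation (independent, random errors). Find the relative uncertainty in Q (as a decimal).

0.381

Since Q is a product/quotient, work with relative uncertainties:
  (-3·δp/p)² = (-3×0.0563)² = 0.0285;  (3·δx/x)² = (3×0.111)² = 0.110;  (-1·δw/w)² = (-1×0.0795)² = 0.00631;  (−½·δr/r)² = (-0.5×0.00895)² = 2e-05
δQ/Q = √(0.145) = 0.381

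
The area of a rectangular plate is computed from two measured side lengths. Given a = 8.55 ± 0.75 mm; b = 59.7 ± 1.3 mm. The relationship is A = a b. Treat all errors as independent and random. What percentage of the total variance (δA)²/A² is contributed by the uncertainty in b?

(δA/A)² = (1·δa/a)² + (1·δb/b)²
  a term: (1×0.0877)² = 0.00769
  b term: (1×0.0218)² = 0.000474
Total = 0.00817. Share from b = 0.000474/0.00817 = 0.0580.

5.80%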